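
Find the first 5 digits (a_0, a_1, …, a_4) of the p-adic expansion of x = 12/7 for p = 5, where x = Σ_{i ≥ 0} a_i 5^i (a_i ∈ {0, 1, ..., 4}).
(a_0, …, a_4) = (1, 3, 3, 0, 2)

v_5(12/7) = 0 (numerator and denominator both coprime to 5), so x ∈ ℤ_5^×. Compute digits iteratively via a_i = x_i mod 5, x_{i+1} = (x_i − a_i)/5, with x_0 = x:
  x_0 = 12/7;  a_0 = 1;  x_1 = (x_0 − 1)/5 = 1/7
  x_1 = 1/7;  a_1 = 3;  x_2 = (x_1 − 3)/5 = -4/7
  x_2 = -4/7;  a_2 = 3;  x_3 = (x_2 − 3)/5 = -5/7
  x_3 = -5/7;  a_3 = 0;  x_4 = (x_3 − 0)/5 = -1/7
  x_4 = -1/7;  a_4 = 2;  x_5 = (x_4 − 2)/5 = -3/7
Digits: (1, 3, 3, 0, 2).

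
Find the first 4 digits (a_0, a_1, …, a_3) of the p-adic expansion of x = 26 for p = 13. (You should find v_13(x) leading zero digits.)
(a_0, …, a_3) = (0, 2, 0, 0)

v_13(26) = 1, so a_0 = ... = a_0 = 0. Factor out: x = 13^1 · u with u = 2 a unit in ℤ_13. Expand u iteratively via a_{v+i} = u_i mod 13, u_{i+1} = (u_i − a_{v+i})/13:
  u_0 = 2;  a_1 = 2;  u_1 = (u_0 − 2)/13 = 0
  u_1 = 0;  a_2 = 0;  u_2 = (u_1 − 0)/13 = 0
  u_2 = 0;  a_3 = 0;  u_3 = (u_2 − 0)/13 = 0
Digits: (0, 2, 0, 0).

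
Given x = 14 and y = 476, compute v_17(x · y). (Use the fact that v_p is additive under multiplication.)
v_17(6664) = 1

v_p(x) = 0 (factor: 14 = 17^0 · 14); v_p(y) = 1 (factor: 476 = 17^1 · 28). Additivity: v_p(xy) = v_p(x) + v_p(y) = 0 + 1 = 1. (Direct check: xy = 6664 = 17^1 · (392).)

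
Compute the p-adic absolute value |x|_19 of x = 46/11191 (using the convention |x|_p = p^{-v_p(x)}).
|46/11191|_19 = 361

Step 1 — compute v_19(x) by factoring powers of 19 out of the numerator and denominator: v_19(46/11191) = -2. Step 2 — apply |x|_p = p^{-v_p(x)} = 19^{2} = 361.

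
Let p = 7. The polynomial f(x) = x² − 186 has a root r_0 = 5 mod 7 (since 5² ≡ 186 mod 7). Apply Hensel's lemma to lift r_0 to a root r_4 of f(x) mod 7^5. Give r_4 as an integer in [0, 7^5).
r_4 = 5465 (mod 16807)

Hensel's recurrence: r_{i+1} = r_i − f(r_i)·(f′(r_i))^{-1} mod 7^{i+2}, with f′(x) = 2x. Iterate:
  r_0 = 5 (mod 7)
  r_1 = 26 (mod 49)
  r_2 = 320 (mod 343)
  r_3 = 663 (mod 2401)
  r_4 = 5465 (mod 16807)
Final: r_4 = 5465, and one checks f(r_4) ≡ 0 mod 7^5.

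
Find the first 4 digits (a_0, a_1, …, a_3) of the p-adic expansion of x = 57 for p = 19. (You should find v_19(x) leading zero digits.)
(a_0, …, a_3) = (0, 3, 0, 0)

v_19(57) = 1, so a_0 = ... = a_0 = 0. Factor out: x = 19^1 · u with u = 3 a unit in ℤ_19. Expand u iteratively via a_{v+i} = u_i mod 19, u_{i+1} = (u_i − a_{v+i})/19:
  u_0 = 3;  a_1 = 3;  u_1 = (u_0 − 3)/19 = 0
  u_1 = 0;  a_2 = 0;  u_2 = (u_1 − 0)/19 = 0
  u_2 = 0;  a_3 = 0;  u_3 = (u_2 − 0)/19 = 0
Digits: (0, 3, 0, 0).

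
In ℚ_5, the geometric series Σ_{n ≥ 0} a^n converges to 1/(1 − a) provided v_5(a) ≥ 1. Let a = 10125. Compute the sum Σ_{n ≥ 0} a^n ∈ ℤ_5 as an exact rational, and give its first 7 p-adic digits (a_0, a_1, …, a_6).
Σ a^n = 1/(1 − a) = -1/10124;  first 7 digits = (1, 0, 0, 1, 1, 3, 1)

v_5(a) = 3 ≥ 1, so the series converges in ℤ_5 to 1/(1 − a) = 1/(1 − 10125) = -1/10124. Expand this rational in ℤ_5: compute digits iteratively via d_i = x_i mod 5, x_{i+1} = (x_i − d_i)/5. The first 7 digits are (1, 0, 0, 1, 1, 3, 1).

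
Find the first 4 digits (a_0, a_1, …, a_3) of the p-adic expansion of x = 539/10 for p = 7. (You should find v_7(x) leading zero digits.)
(a_0, …, a_3) = (0, 0, 6, 0)

v_7(539/10) = 2, so a_0 = ... = a_1 = 0. Factor out: x = 7^2 · u with u = 11/10 a unit in ℤ_7. Expand u iteratively via a_{v+i} = u_i mod 7, u_{i+1} = (u_i − a_{v+i})/7:
  u_0 = 11/10;  a_2 = 6;  u_1 = (u_0 − 6)/7 = -7/10
  u_1 = -7/10;  a_3 = 0;  u_2 = (u_1 − 0)/7 = -1/10
Digits: (0, 0, 6, 0).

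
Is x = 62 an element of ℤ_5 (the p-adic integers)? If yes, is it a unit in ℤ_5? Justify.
x ∈ ℤ_5^× (unit); v_5(x) = 0

ℤ_5 = {x ∈ ℚ_5 : v_5(x) ≥ 0} and ℤ_5^× = {x ∈ ℤ_5 : v_5(x) = 0}. Here v_5(62) = v_5(num) − v_5(den) = 0; compare against these criteria.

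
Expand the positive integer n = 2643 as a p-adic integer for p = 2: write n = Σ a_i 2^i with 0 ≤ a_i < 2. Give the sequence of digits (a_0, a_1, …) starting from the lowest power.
(a_0, a_1, …) = (1, 1, 0, 0, 1, 0, 1, 0, 0, 1, 0, 1)

Repeated division by 2 gives the digits low-to-high: 2643 = 1 + 1·2^1 + 1·2^4 + 1·2^6 + 1·2^9 + 1·2^11. Digit sequence: (1, 1, 0, 0, 1, 0, 1, 0, 0, 1, 0, 1).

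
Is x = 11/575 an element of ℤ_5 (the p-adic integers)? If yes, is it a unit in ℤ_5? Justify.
x ∉ ℤ_5 (v_5(x) = -2 < 0)

ℤ_5 = {x ∈ ℚ_5 : v_5(x) ≥ 0} and ℤ_5^× = {x ∈ ℤ_5 : v_5(x) = 0}. Here v_5(11/575) = v_5(num) − v_5(den) = -2; compare against these criteria.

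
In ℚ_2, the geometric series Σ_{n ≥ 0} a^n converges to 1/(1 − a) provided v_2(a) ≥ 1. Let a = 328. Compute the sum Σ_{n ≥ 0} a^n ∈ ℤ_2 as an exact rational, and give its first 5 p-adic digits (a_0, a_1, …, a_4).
Σ a^n = 1/(1 − a) = -1/327;  first 5 digits = (1, 0, 0, 1, 0)

v_2(a) = 3 ≥ 1, so the series converges in ℤ_2 to 1/(1 − a) = 1/(1 − 328) = -1/327. Expand this rational in ℤ_2: compute digits iteratively via d_i = x_i mod 2, x_{i+1} = (x_i − d_i)/2. The first 5 digits are (1, 0, 0, 1, 0).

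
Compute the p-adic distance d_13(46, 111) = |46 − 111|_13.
d_13(46, 111) = 1/13

Step 1 — x − y = 46 − 111 = -65. Step 2 — v_13(-65) = 1 (factor: -65 = −(13^1 · 5); the sign does not affect v_p). Step 3 — |x − y|_13 = 13^{-1} = 1/13.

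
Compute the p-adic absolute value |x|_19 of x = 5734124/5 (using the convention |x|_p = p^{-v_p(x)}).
|5734124/5|_19 = 1/130321

Step 1 — compute v_19(x) by factoring powers of 19 out of the numerator and denominator: v_19(5734124/5) = 4. Step 2 — apply |x|_p = p^{-v_p(x)} = 19^{-4} = 1/130321.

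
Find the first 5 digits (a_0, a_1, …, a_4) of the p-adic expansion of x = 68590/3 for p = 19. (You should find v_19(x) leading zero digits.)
(a_0, …, a_4) = (0, 0, 0, 16, 12)

v_19(68590/3) = 3, so a_0 = ... = a_2 = 0. Factor out: x = 19^3 · u with u = 10/3 a unit in ℤ_19. Expand u iteratively via a_{v+i} = u_i mod 19, u_{i+1} = (u_i − a_{v+i})/19:
  u_0 = 10/3;  a_3 = 16;  u_1 = (u_0 − 16)/19 = -2/3
  u_1 = -2/3;  a_4 = 12;  u_2 = (u_1 − 12)/19 = -2/3
Digits: (0, 0, 0, 16, 12).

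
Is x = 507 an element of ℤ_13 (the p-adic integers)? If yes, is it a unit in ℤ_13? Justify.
x ∈ ℤ_13 but not a unit; v_13(x) = 2 > 0

ℤ_13 = {x ∈ ℚ_13 : v_13(x) ≥ 0} and ℤ_13^× = {x ∈ ℤ_13 : v_13(x) = 0}. Here v_13(507) = v_13(num) − v_13(den) = 2; compare against these criteria.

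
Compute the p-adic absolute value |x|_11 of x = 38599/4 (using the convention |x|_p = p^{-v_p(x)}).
|38599/4|_11 = 1/1331

Step 1 — compute v_11(x) by factoring powers of 11 out of the numerator and denominator: v_11(38599/4) = 3. Step 2 — apply |x|_p = p^{-v_p(x)} = 11^{-3} = 1/1331.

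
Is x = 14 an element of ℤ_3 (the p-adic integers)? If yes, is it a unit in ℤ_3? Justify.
x ∈ ℤ_3^× (unit); v_3(x) = 0

ℤ_3 = {x ∈ ℚ_3 : v_3(x) ≥ 0} and ℤ_3^× = {x ∈ ℤ_3 : v_3(x) = 0}. Here v_3(14) = v_3(num) − v_3(den) = 0; compare against these criteria.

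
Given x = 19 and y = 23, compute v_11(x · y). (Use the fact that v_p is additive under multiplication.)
v_11(437) = 0

v_p(x) = 0 (factor: 19 = 11^0 · 19); v_p(y) = 0 (factor: 23 = 11^0 · 23). Additivity: v_p(xy) = v_p(x) + v_p(y) = 0 + 0 = 0. (Direct check: xy = 437 = 11^0 · (437).)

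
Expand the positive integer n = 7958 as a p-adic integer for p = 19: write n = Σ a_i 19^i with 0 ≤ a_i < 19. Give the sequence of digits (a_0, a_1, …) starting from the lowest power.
(a_0, a_1, …) = (16, 0, 3, 1)

Repeated division by 19 gives the digits low-to-high: 7958 = 16 + 3·19^2 + 1·19^3. Digit sequence: (16, 0, 3, 1).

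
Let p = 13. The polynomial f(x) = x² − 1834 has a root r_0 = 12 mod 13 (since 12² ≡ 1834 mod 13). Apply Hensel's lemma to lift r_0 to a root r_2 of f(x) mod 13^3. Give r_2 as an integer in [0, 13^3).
r_2 = 1364 (mod 2197)

Hensel's recurrence: r_{i+1} = r_i − f(r_i)·(f′(r_i))^{-1} mod 13^{i+2}, with f′(x) = 2x. Iterate:
  r_0 = 12 (mod 13)
  r_1 = 12 (mod 169)
  r_2 = 1364 (mod 2197)
Final: r_2 = 1364, and one checks f(r_2) ≡ 0 mod 13^3.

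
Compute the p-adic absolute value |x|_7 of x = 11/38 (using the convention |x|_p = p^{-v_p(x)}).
|11/38|_7 = 1

Step 1 — compute v_7(x) by factoring powers of 7 out of the numerator and denominator: v_7(11/38) = 0. Step 2 — apply |x|_p = p^{-v_p(x)} = 7^{0} = 1.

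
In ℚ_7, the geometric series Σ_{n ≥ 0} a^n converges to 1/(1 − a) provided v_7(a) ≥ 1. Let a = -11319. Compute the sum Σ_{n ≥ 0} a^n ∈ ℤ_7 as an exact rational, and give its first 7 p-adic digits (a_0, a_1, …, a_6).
Σ a^n = 1/(1 − a) = 1/11320;  first 7 digits = (1, 0, 0, 2, 2, 6, 3)

v_7(a) = 3 ≥ 1, so the series converges in ℤ_7 to 1/(1 − a) = 1/(1 − (-11319)) = 1/11320. Expand this rational in ℤ_7: compute digits iteratively via d_i = x_i mod 7, x_{i+1} = (x_i − d_i)/7. The first 7 digits are (1, 0, 0, 2, 2, 6, 3).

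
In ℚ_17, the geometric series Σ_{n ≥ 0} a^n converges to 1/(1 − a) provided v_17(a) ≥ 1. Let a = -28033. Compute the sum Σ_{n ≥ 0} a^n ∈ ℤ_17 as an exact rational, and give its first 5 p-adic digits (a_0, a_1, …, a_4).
Σ a^n = 1/(1 − a) = 1/28034;  first 5 digits = (1, 0, 5, 11, 7)

v_17(a) = 2 ≥ 1, so the series converges in ℤ_17 to 1/(1 − a) = 1/(1 − (-28033)) = 1/28034. Expand this rational in ℤ_17: compute digits iteratively via d_i = x_i mod 17, x_{i+1} = (x_i − d_i)/17. The first 5 digits are (1, 0, 5, 11, 7).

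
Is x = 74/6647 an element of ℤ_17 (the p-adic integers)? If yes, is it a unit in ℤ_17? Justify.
x ∉ ℤ_17 (v_17(x) = -2 < 0)

ℤ_17 = {x ∈ ℚ_17 : v_17(x) ≥ 0} and ℤ_17^× = {x ∈ ℤ_17 : v_17(x) = 0}. Here v_17(74/6647) = v_17(num) − v_17(den) = -2; compare against these criteria.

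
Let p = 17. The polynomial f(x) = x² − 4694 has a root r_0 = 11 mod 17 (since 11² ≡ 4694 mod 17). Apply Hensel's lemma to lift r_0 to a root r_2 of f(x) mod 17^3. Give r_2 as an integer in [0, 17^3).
r_2 = 232 (mod 4913)

Hensel's recurrence: r_{i+1} = r_i − f(r_i)·(f′(r_i))^{-1} mod 17^{i+2}, with f′(x) = 2x. Iterate:
  r_0 = 11 (mod 17)
  r_1 = 232 (mod 289)
  r_2 = 232 (mod 4913)
Final: r_2 = 232, and one checks f(r_2) ≡ 0 mod 17^3.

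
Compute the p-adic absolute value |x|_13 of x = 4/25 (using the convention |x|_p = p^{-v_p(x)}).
|4/25|_13 = 1

Step 1 — compute v_13(x) by factoring powers of 13 out of the numerator and denominator: v_13(4/25) = 0. Step 2 — apply |x|_p = p^{-v_p(x)} = 13^{0} = 1.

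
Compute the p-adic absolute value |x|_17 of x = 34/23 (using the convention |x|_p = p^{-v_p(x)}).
|34/23|_17 = 1/17

Step 1 — compute v_17(x) by factoring powers of 17 out of the numerator and denominator: v_17(34/23) = 1. Step 2 — apply |x|_p = p^{-v_p(x)} = 17^{-1} = 1/17.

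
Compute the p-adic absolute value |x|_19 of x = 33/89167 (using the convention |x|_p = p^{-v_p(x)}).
|33/89167|_19 = 6859

Step 1 — compute v_19(x) by factoring powers of 19 out of the numerator and denominator: v_19(33/89167) = -3. Step 2 — apply |x|_p = p^{-v_p(x)} = 19^{3} = 6859.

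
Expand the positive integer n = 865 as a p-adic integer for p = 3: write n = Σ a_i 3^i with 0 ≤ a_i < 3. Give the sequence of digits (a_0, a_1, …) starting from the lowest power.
(a_0, a_1, …) = (1, 0, 0, 2, 1, 0, 1)

Repeated division by 3 gives the digits low-to-high: 865 = 1 + 2·3^3 + 1·3^4 + 1·3^6. Digit sequence: (1, 0, 0, 2, 1, 0, 1).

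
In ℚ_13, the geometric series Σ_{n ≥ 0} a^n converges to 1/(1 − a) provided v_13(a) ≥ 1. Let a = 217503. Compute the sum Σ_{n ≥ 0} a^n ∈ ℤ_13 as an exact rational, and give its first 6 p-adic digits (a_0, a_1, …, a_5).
Σ a^n = 1/(1 − a) = -1/217502;  first 6 digits = (1, 0, 0, 8, 7, 0)

v_13(a) = 3 ≥ 1, so the series converges in ℤ_13 to 1/(1 − a) = 1/(1 − 217503) = -1/217502. Expand this rational in ℤ_13: compute digits iteratively via d_i = x_i mod 13, x_{i+1} = (x_i − d_i)/13. The first 6 digits are (1, 0, 0, 8, 7, 0).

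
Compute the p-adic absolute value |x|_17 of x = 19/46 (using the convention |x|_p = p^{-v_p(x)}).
|19/46|_17 = 1

Step 1 — compute v_17(x) by factoring powers of 17 out of the numerator and denominator: v_17(19/46) = 0. Step 2 — apply |x|_p = p^{-v_p(x)} = 17^{0} = 1.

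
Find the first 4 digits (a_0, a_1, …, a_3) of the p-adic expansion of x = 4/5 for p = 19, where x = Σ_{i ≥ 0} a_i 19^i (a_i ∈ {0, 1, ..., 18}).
(a_0, …, a_3) = (16, 3, 15, 3)

v_19(4/5) = 0 (numerator and denominator both coprime to 19), so x ∈ ℤ_19^×. Compute digits iteratively via a_i = x_i mod 19, x_{i+1} = (x_i − a_i)/19, with x_0 = x:
  x_0 = 4/5;  a_0 = 16;  x_1 = (x_0 − 16)/19 = -4/5
  x_1 = -4/5;  a_1 = 3;  x_2 = (x_1 − 3)/19 = -1/5
  x_2 = -1/5;  a_2 = 15;  x_3 = (x_2 − 15)/19 = -4/5
  x_3 = -4/5;  a_3 = 3;  x_4 = (x_3 − 3)/19 = -1/5
Digits: (16, 3, 15, 3).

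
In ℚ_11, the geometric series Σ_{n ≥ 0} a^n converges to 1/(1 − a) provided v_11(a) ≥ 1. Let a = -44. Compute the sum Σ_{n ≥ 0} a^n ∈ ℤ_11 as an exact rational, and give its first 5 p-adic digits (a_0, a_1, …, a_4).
Σ a^n = 1/(1 − a) = 1/45;  first 5 digits = (1, 7, 4, 3, 8)

v_11(a) = 1 ≥ 1, so the series converges in ℤ_11 to 1/(1 − a) = 1/(1 − (-44)) = 1/45. Expand this rational in ℤ_11: compute digits iteratively via d_i = x_i mod 11, x_{i+1} = (x_i − d_i)/11. The first 5 digits are (1, 7, 4, 3, 8).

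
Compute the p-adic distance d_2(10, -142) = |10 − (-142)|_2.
d_2(10, -142) = 1/8

Step 1 — x − y = 10 − (-142) = 152. Step 2 — v_2(152) = 3 (factor: 152 = (2^3 · 19); the sign does not affect v_p). Step 3 — |x − y|_2 = 2^{-3} = 1/8.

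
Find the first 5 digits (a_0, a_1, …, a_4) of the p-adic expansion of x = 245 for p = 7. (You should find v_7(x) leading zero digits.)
(a_0, …, a_4) = (0, 0, 5, 0, 0)

v_7(245) = 2, so a_0 = ... = a_1 = 0. Factor out: x = 7^2 · u with u = 5 a unit in ℤ_7. Expand u iteratively via a_{v+i} = u_i mod 7, u_{i+1} = (u_i − a_{v+i})/7:
  u_0 = 5;  a_2 = 5;  u_1 = (u_0 − 5)/7 = 0
  u_1 = 0;  a_3 = 0;  u_2 = (u_1 − 0)/7 = 0
  u_2 = 0;  a_4 = 0;  u_3 = (u_2 − 0)/7 = 0
Digits: (0, 0, 5, 0, 0).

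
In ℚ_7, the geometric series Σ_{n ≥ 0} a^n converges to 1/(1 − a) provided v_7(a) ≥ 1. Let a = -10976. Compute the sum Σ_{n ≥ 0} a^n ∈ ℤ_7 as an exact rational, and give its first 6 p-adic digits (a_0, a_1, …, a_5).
Σ a^n = 1/(1 − a) = 1/10977;  first 6 digits = (1, 0, 0, 3, 2, 6)

v_7(a) = 3 ≥ 1, so the series converges in ℤ_7 to 1/(1 − a) = 1/(1 − (-10976)) = 1/10977. Expand this rational in ℤ_7: compute digits iteratively via d_i = x_i mod 7, x_{i+1} = (x_i − d_i)/7. The first 6 digits are (1, 0, 0, 3, 2, 6).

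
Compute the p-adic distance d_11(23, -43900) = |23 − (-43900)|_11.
d_11(23, -43900) = 1/14641

Step 1 — x − y = 23 − (-43900) = 43923. Step 2 — v_11(43923) = 4 (factor: 43923 = (11^4 · 3); the sign does not affect v_p). Step 3 — |x − y|_11 = 11^{-4} = 1/14641.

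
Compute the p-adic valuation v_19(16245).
v_19(16245) = 2

v_19(n) is the largest exponent k such that 19^k divides n. Factor out: 16245 = 19^2 · 45. (Sign doesn't affect v_p.) So v_19(16245) = 2.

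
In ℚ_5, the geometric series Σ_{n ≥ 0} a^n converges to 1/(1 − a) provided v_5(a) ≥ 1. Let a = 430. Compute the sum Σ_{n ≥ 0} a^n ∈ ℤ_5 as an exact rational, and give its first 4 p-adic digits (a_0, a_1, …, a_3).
Σ a^n = 1/(1 − a) = -1/429;  first 4 digits = (1, 1, 3, 3)

v_5(a) = 1 ≥ 1, so the series converges in ℤ_5 to 1/(1 − a) = 1/(1 − 430) = -1/429. Expand this rational in ℤ_5: compute digits iteratively via d_i = x_i mod 5, x_{i+1} = (x_i − d_i)/5. The first 4 digits are (1, 1, 3, 3).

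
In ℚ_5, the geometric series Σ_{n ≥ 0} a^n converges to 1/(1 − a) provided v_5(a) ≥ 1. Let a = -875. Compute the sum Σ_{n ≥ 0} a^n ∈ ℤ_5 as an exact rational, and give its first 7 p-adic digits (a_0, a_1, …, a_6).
Σ a^n = 1/(1 − a) = 1/876;  first 7 digits = (1, 0, 0, 3, 3, 4, 3)

v_5(a) = 3 ≥ 1, so the series converges in ℤ_5 to 1/(1 − a) = 1/(1 − (-875)) = 1/876. Expand this rational in ℤ_5: compute digits iteratively via d_i = x_i mod 5, x_{i+1} = (x_i − d_i)/5. The first 7 digits are (1, 0, 0, 3, 3, 4, 3).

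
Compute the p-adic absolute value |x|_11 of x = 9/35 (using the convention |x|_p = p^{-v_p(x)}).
|9/35|_11 = 1

Step 1 — compute v_11(x) by factoring powers of 11 out of the numerator and denominator: v_11(9/35) = 0. Step 2 — apply |x|_p = p^{-v_p(x)} = 11^{0} = 1.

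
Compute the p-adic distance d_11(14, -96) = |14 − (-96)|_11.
d_11(14, -96) = 1/11

Step 1 — x − y = 14 − (-96) = 110. Step 2 — v_11(110) = 1 (factor: 110 = (11^1 · 10); the sign does not affect v_p). Step 3 — |x − y|_11 = 11^{-1} = 1/11.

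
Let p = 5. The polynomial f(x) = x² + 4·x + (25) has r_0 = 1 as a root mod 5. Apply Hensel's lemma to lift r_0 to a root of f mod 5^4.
r_3 = 471 (mod 625)

Hensel: r_{i+1} = r_i − f(r_i)·(f′(r_i))^{-1} mod 5^{i+2}, f′(x) = 2x + 4. Iterate:
  r_0 = 1 (mod 5)
  r_1 = 21 (mod 25)
  r_2 = 96 (mod 125)
  r_3 = 471 (mod 625)
Final: r = 471 satisfies f(r) ≡ 0 mod 5^4.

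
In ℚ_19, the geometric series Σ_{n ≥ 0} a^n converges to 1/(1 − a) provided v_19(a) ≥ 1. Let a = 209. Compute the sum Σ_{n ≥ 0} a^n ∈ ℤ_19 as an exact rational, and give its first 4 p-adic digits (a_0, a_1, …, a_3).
Σ a^n = 1/(1 − a) = -1/208;  first 4 digits = (1, 11, 7, 7)

v_19(a) = 1 ≥ 1, so the series converges in ℤ_19 to 1/(1 − a) = 1/(1 − 209) = -1/208. Expand this rational in ℤ_19: compute digits iteratively via d_i = x_i mod 19, x_{i+1} = (x_i − d_i)/19. The first 4 digits are (1, 11, 7, 7).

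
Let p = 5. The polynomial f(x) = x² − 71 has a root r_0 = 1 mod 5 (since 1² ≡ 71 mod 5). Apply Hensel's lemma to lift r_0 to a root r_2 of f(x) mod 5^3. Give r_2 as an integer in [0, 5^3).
r_2 = 111 (mod 125)

Hensel's recurrence: r_{i+1} = r_i − f(r_i)·(f′(r_i))^{-1} mod 5^{i+2}, with f′(x) = 2x. Iterate:
  r_0 = 1 (mod 5)
  r_1 = 11 (mod 25)
  r_2 = 111 (mod 125)
Final: r_2 = 111, and one checks f(r_2) ≡ 0 mod 5^3.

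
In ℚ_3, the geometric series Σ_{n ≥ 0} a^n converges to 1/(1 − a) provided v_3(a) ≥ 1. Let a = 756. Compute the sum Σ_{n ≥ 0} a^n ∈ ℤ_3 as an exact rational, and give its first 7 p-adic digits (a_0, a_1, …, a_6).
Σ a^n = 1/(1 − a) = -1/755;  first 7 digits = (1, 0, 0, 1, 0, 0, 2)

v_3(a) = 3 ≥ 1, so the series converges in ℤ_3 to 1/(1 − a) = 1/(1 − 756) = -1/755. Expand this rational in ℤ_3: compute digits iteratively via d_i = x_i mod 3, x_{i+1} = (x_i − d_i)/3. The first 7 digits are (1, 0, 0, 1, 0, 0, 2).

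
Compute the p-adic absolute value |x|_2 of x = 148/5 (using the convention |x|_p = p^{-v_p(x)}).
|148/5|_2 = 1/4

Step 1 — compute v_2(x) by factoring powers of 2 out of the numerator and denominator: v_2(148/5) = 2. Step 2 — apply |x|_p = p^{-v_p(x)} = 2^{-2} = 1/4.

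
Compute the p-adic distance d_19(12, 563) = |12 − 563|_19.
d_19(12, 563) = 1/19

Step 1 — x − y = 12 − 563 = -551. Step 2 — v_19(-551) = 1 (factor: -551 = −(19^1 · 29); the sign does not affect v_p). Step 3 — |x − y|_19 = 19^{-1} = 1/19.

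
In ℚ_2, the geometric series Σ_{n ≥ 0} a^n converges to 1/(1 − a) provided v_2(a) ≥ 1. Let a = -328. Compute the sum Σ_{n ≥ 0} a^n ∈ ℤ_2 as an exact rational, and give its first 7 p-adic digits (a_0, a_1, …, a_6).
Σ a^n = 1/(1 − a) = 1/329;  first 7 digits = (1, 0, 0, 1, 1, 1, 1)

v_2(a) = 3 ≥ 1, so the series converges in ℤ_2 to 1/(1 − a) = 1/(1 − (-328)) = 1/329. Expand this rational in ℤ_2: compute digits iteratively via d_i = x_i mod 2, x_{i+1} = (x_i − d_i)/2. The first 7 digits are (1, 0, 0, 1, 1, 1, 1).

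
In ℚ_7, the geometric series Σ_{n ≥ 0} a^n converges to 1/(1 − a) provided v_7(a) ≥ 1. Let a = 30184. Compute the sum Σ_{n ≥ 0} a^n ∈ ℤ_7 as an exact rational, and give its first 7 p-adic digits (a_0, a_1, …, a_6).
Σ a^n = 1/(1 − a) = -1/30183;  first 7 digits = (1, 0, 0, 4, 5, 1, 2)

v_7(a) = 3 ≥ 1, so the series converges in ℤ_7 to 1/(1 − a) = 1/(1 − 30184) = -1/30183. Expand this rational in ℤ_7: compute digits iteratively via d_i = x_i mod 7, x_{i+1} = (x_i − d_i)/7. The first 7 digits are (1, 0, 0, 4, 5, 1, 2).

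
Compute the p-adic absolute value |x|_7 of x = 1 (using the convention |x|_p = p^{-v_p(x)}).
|1|_7 = 1

Step 1 — compute v_7(x) by factoring powers of 7 out of the numerator and denominator: v_7(1) = 0. Step 2 — apply |x|_p = p^{-v_p(x)} = 7^{0} = 1.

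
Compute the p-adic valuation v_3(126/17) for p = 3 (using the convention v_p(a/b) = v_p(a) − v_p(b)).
v_3(126/17) = 2

Factor powers of 3 from the numerator and denominator of the reduced fraction: 126 = 3^2 · 14 and 17 = 3^0 · 17. Apply v_p(a/b) = v_p(a) − v_p(b): v_3(126/17) = 2 − 0 = 2.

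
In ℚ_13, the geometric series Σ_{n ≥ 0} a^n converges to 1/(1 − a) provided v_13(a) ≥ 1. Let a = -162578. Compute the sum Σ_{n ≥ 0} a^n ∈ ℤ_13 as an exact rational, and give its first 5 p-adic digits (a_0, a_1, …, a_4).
Σ a^n = 1/(1 − a) = 1/162579;  first 5 digits = (1, 0, 0, 4, 7)

v_13(a) = 3 ≥ 1, so the series converges in ℤ_13 to 1/(1 − a) = 1/(1 − (-162578)) = 1/162579. Expand this rational in ℤ_13: compute digits iteratively via d_i = x_i mod 13, x_{i+1} = (x_i − d_i)/13. The first 5 digits are (1, 0, 0, 4, 7).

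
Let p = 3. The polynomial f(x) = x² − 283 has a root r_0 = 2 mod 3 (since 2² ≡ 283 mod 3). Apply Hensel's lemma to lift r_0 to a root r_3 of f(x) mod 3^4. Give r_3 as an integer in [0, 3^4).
r_3 = 11 (mod 81)

Hensel's recurrence: r_{i+1} = r_i − f(r_i)·(f′(r_i))^{-1} mod 3^{i+2}, with f′(x) = 2x. Iterate:
  r_0 = 2 (mod 3)
  r_1 = 2 (mod 9)
  r_2 = 11 (mod 27)
  r_3 = 11 (mod 81)
Final: r_3 = 11, and one checks f(r_3) ≡ 0 mod 3^4.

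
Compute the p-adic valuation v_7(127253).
v_7(127253) = 4

v_7(n) is the largest exponent k such that 7^k divides n. Factor out: 127253 = 7^4 · 53. (Sign doesn't affect v_p.) So v_7(127253) = 4.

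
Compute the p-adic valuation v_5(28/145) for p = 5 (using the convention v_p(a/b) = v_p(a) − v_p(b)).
v_5(28/145) = -1

Factor powers of 5 from the numerator and denominator of the reduced fraction: 28 = 5^0 · 28 and 145 = 5^1 · 29. Apply v_p(a/b) = v_p(a) − v_p(b): v_5(28/145) = 0 − 1 = -1.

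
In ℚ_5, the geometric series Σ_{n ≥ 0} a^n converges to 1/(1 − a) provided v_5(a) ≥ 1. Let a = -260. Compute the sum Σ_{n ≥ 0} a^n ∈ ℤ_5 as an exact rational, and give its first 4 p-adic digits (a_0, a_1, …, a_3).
Σ a^n = 1/(1 − a) = 1/261;  first 4 digits = (1, 3, 3, 0)

v_5(a) = 1 ≥ 1, so the series converges in ℤ_5 to 1/(1 − a) = 1/(1 − (-260)) = 1/261. Expand this rational in ℤ_5: compute digits iteratively via d_i = x_i mod 5, x_{i+1} = (x_i − d_i)/5. The first 4 digits are (1, 3, 3, 0).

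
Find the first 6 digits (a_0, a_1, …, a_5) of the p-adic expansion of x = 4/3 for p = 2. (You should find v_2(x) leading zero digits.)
(a_0, …, a_5) = (0, 0, 1, 1, 0, 1)

v_2(4/3) = 2, so a_0 = ... = a_1 = 0. Factor out: x = 2^2 · u with u = 1/3 a unit in ℤ_2. Expand u iteratively via a_{v+i} = u_i mod 2, u_{i+1} = (u_i − a_{v+i})/2:
  u_0 = 1/3;  a_2 = 1;  u_1 = (u_0 − 1)/2 = -1/3
  u_1 = -1/3;  a_3 = 1;  u_2 = (u_1 − 1)/2 = -2/3
  u_2 = -2/3;  a_4 = 0;  u_3 = (u_2 − 0)/2 = -1/3
  u_3 = -1/3;  a_5 = 1;  u_4 = (u_3 − 1)/2 = -2/3
Digits: (0, 0, 1, 1, 0, 1).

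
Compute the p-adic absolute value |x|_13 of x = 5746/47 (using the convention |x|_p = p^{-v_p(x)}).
|5746/47|_13 = 1/169

Step 1 — compute v_13(x) by factoring powers of 13 out of the numerator and denominator: v_13(5746/47) = 2. Step 2 — apply |x|_p = p^{-v_p(x)} = 13^{-2} = 1/169.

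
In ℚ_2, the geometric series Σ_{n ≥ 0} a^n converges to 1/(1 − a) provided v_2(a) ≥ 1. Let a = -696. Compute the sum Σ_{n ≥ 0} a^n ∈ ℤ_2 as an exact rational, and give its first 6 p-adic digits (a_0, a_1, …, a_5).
Σ a^n = 1/(1 − a) = 1/697;  first 6 digits = (1, 0, 0, 1, 0, 0)

v_2(a) = 3 ≥ 1, so the series converges in ℤ_2 to 1/(1 − a) = 1/(1 − (-696)) = 1/697. Expand this rational in ℤ_2: compute digits iteratively via d_i = x_i mod 2, x_{i+1} = (x_i − d_i)/2. The first 6 digits are (1, 0, 0, 1, 0, 0).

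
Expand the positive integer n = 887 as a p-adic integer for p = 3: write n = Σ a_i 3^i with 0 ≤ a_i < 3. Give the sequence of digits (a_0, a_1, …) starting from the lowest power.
(a_0, a_1, …) = (2, 1, 2, 2, 1, 0, 1)

Repeated division by 3 gives the digits low-to-high: 887 = 2 + 1·3^1 + 2·3^2 + 2·3^3 + 1·3^4 + 1·3^6. Digit sequence: (2, 1, 2, 2, 1, 0, 1).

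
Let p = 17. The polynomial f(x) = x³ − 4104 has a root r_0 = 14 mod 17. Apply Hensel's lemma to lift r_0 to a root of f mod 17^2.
r_1 = 150 (mod 289)

Hensel: r_{i+1} = r_i − f(r_i)/f′(r_i) mod 17^{i+2}, where f′(x) = 3x². Iterate:
  r_0 = 14 (mod 17)
  r_1 = 150 (mod 289)
Final: r = 150 with f(r) ≡ 0 mod 17^2.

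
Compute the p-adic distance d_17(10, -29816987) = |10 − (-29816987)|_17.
d_17(10, -29816987) = 1/1419857

Step 1 — x − y = 10 − (-29816987) = 29816997. Step 2 — v_17(29816997) = 5 (factor: 29816997 = (17^5 · 21); the sign does not affect v_p). Step 3 — |x − y|_17 = 17^{-5} = 1/1419857.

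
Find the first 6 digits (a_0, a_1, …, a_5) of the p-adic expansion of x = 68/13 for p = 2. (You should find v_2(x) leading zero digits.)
(a_0, …, a_5) = (0, 0, 1, 0, 1, 0)

v_2(68/13) = 2, so a_0 = ... = a_1 = 0. Factor out: x = 2^2 · u with u = 17/13 a unit in ℤ_2. Expand u iteratively via a_{v+i} = u_i mod 2, u_{i+1} = (u_i − a_{v+i})/2:
  u_0 = 17/13;  a_2 = 1;  u_1 = (u_0 − 1)/2 = 2/13
  u_1 = 2/13;  a_3 = 0;  u_2 = (u_1 − 0)/2 = 1/13
  u_2 = 1/13;  a_4 = 1;  u_3 = (u_2 − 1)/2 = -6/13
  u_3 = -6/13;  a_5 = 0;  u_4 = (u_3 − 0)/2 = -3/13
Digits: (0, 0, 1, 0, 1, 0).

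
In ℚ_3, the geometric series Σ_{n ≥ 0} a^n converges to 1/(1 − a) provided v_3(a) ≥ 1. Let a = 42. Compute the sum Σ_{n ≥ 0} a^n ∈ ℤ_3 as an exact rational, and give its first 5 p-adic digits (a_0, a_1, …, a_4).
Σ a^n = 1/(1 − a) = -1/41;  first 5 digits = (1, 2, 2, 2, 1)

v_3(a) = 1 ≥ 1, so the series converges in ℤ_3 to 1/(1 − a) = 1/(1 − 42) = -1/41. Expand this rational in ℤ_3: compute digits iteratively via d_i = x_i mod 3, x_{i+1} = (x_i − d_i)/3. The first 5 digits are (1, 2, 2, 2, 1).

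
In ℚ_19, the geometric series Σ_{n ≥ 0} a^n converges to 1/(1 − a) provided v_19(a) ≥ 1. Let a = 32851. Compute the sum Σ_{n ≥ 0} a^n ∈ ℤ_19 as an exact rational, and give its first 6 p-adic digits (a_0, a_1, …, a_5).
Σ a^n = 1/(1 − a) = -1/32850;  first 6 digits = (1, 0, 15, 4, 16, 17)

v_19(a) = 2 ≥ 1, so the series converges in ℤ_19 to 1/(1 − a) = 1/(1 − 32851) = -1/32850. Expand this rational in ℤ_19: compute digits iteratively via d_i = x_i mod 19, x_{i+1} = (x_i − d_i)/19. The first 6 digits are (1, 0, 15, 4, 16, 17).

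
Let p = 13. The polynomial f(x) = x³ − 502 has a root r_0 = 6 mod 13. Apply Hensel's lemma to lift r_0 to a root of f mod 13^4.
r_3 = 19428 (mod 28561)

Hensel: r_{i+1} = r_i − f(r_i)/f′(r_i) mod 13^{i+2}, where f′(x) = 3x². Iterate:
  r_0 = 6 (mod 13)
  r_1 = 162 (mod 169)
  r_2 = 1852 (mod 2197)
  r_3 = 19428 (mod 28561)
Final: r = 19428 with f(r) ≡ 0 mod 13^4.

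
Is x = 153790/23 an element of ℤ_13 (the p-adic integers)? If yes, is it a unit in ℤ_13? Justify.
x ∈ ℤ_13 but not a unit; v_13(x) = 3 > 0

ℤ_13 = {x ∈ ℚ_13 : v_13(x) ≥ 0} and ℤ_13^× = {x ∈ ℤ_13 : v_13(x) = 0}. Here v_13(153790/23) = v_13(num) − v_13(den) = 3; compare against these criteria.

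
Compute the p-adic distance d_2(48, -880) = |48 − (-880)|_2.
d_2(48, -880) = 1/32

Step 1 — x − y = 48 − (-880) = 928. Step 2 — v_2(928) = 5 (factor: 928 = (2^5 · 29); the sign does not affect v_p). Step 3 — |x − y|_2 = 2^{-5} = 1/32.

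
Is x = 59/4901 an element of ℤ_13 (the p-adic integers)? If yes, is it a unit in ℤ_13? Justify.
x ∉ ℤ_13 (v_13(x) = -2 < 0)

ℤ_13 = {x ∈ ℚ_13 : v_13(x) ≥ 0} and ℤ_13^× = {x ∈ ℤ_13 : v_13(x) = 0}. Here v_13(59/4901) = v_13(num) − v_13(den) = -2; compare against these criteria.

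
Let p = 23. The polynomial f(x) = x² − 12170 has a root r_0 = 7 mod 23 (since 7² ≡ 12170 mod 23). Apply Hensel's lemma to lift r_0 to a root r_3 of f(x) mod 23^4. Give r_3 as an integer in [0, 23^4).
r_3 = 43155 (mod 279841)

Hensel's recurrence: r_{i+1} = r_i − f(r_i)·(f′(r_i))^{-1} mod 23^{i+2}, with f′(x) = 2x. Iterate:
  r_0 = 7 (mod 23)
  r_1 = 306 (mod 529)
  r_2 = 6654 (mod 12167)
  r_3 = 43155 (mod 279841)
Final: r_3 = 43155, and one checks f(r_3) ≡ 0 mod 23^4.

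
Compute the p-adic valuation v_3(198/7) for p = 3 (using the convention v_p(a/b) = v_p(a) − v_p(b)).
v_3(198/7) = 2

Factor powers of 3 from the numerator and denominator of the reduced fraction: 198 = 3^2 · 22 and 7 = 3^0 · 7. Apply v_p(a/b) = v_p(a) − v_p(b): v_3(198/7) = 2 − 0 = 2.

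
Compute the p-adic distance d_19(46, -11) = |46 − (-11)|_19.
d_19(46, -11) = 1/19

Step 1 — x − y = 46 − (-11) = 57. Step 2 — v_19(57) = 1 (factor: 57 = (19^1 · 3); the sign does not affect v_p). Step 3 — |x − y|_19 = 19^{-1} = 1/19.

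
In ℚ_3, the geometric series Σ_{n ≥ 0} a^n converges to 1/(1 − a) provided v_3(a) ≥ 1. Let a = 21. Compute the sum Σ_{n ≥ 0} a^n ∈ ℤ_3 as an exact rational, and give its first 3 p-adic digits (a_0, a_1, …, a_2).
Σ a^n = 1/(1 − a) = -1/20;  first 3 digits = (1, 1, 0)

v_3(a) = 1 ≥ 1, so the series converges in ℤ_3 to 1/(1 − a) = 1/(1 − 21) = -1/20. Expand this rational in ℤ_3: compute digits iteratively via d_i = x_i mod 3, x_{i+1} = (x_i − d_i)/3. The first 3 digits are (1, 1, 0).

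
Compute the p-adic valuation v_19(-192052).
v_19(-192052) = 3

v_19(n) is the largest exponent k such that 19^k divides n. Factor out: -192052 = -19^3 · 28. (Sign doesn't affect v_p.) So v_19(-192052) = 3.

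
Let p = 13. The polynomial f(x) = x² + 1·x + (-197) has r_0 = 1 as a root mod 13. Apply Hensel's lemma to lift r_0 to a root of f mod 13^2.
r_1 = 66 (mod 169)

Hensel: r_{i+1} = r_i − f(r_i)·(f′(r_i))^{-1} mod 13^{i+2}, f′(x) = 2x + 1. Iterate:
  r_0 = 1 (mod 13)
  r_1 = 66 (mod 169)
Final: r = 66 satisfies f(r) ≡ 0 mod 13^2.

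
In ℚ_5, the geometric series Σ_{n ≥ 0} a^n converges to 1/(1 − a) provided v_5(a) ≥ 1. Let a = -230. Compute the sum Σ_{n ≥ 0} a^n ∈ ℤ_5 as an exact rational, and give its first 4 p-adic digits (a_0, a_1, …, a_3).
Σ a^n = 1/(1 − a) = 1/231;  first 4 digits = (1, 4, 1, 0)

v_5(a) = 1 ≥ 1, so the series converges in ℤ_5 to 1/(1 − a) = 1/(1 − (-230)) = 1/231. Expand this rational in ℤ_5: compute digits iteratively via d_i = x_i mod 5, x_{i+1} = (x_i − d_i)/5. The first 4 digits are (1, 4, 1, 0).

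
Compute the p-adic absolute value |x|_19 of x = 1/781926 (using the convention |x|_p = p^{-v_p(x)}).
|1/781926|_19 = 130321

Step 1 — compute v_19(x) by factoring powers of 19 out of the numerator and denominator: v_19(1/781926) = -4. Step 2 — apply |x|_p = p^{-v_p(x)} = 19^{4} = 130321.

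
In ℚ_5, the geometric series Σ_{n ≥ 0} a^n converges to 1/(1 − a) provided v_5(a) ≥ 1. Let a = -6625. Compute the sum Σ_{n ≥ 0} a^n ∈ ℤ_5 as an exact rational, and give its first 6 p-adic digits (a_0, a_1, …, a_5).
Σ a^n = 1/(1 − a) = 1/6626;  first 6 digits = (1, 0, 0, 2, 4, 2)

v_5(a) = 3 ≥ 1, so the series converges in ℤ_5 to 1/(1 − a) = 1/(1 − (-6625)) = 1/6626. Expand this rational in ℤ_5: compute digits iteratively via d_i = x_i mod 5, x_{i+1} = (x_i − d_i)/5. The first 6 digits are (1, 0, 0, 2, 4, 2).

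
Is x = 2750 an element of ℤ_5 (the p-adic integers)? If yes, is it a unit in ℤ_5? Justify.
x ∈ ℤ_5 but not a unit; v_5(x) = 3 > 0

ℤ_5 = {x ∈ ℚ_5 : v_5(x) ≥ 0} and ℤ_5^× = {x ∈ ℤ_5 : v_5(x) = 0}. Here v_5(2750) = v_5(num) − v_5(den) = 3; compare against these criteria.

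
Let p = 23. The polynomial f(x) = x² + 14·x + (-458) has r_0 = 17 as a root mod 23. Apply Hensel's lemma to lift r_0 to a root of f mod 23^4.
r_3 = 229833 (mod 279841)

Hensel: r_{i+1} = r_i − f(r_i)·(f′(r_i))^{-1} mod 23^{i+2}, f′(x) = 2x + 14. Iterate:
  r_0 = 17 (mod 23)
  r_1 = 247 (mod 529)
  r_2 = 10827 (mod 12167)
  r_3 = 229833 (mod 279841)
Final: r = 229833 satisfies f(r) ≡ 0 mod 23^4.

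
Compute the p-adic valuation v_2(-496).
v_2(-496) = 4

v_2(n) is the largest exponent k such that 2^k divides n. Factor out: -496 = -2^4 · 31. (Sign doesn't affect v_p.) So v_2(-496) = 4.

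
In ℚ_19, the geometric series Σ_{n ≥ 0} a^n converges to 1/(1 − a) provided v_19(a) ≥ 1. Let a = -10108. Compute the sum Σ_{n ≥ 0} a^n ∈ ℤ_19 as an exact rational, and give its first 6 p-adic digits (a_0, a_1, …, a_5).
Σ a^n = 1/(1 − a) = 1/10109;  first 6 digits = (1, 0, 10, 17, 4, 3)

v_19(a) = 2 ≥ 1, so the series converges in ℤ_19 to 1/(1 − a) = 1/(1 − (-10108)) = 1/10109. Expand this rational in ℤ_19: compute digits iteratively via d_i = x_i mod 19, x_{i+1} = (x_i − d_i)/19. The first 6 digits are (1, 0, 10, 17, 4, 3).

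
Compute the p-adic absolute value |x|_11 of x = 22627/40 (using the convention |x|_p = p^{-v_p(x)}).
|22627/40|_11 = 1/1331

Step 1 — compute v_11(x) by factoring powers of 11 out of the numerator and denominator: v_11(22627/40) = 3. Step 2 — apply |x|_p = p^{-v_p(x)} = 11^{-3} = 1/1331.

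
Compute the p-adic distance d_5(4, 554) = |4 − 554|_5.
d_5(4, 554) = 1/25

Step 1 — x − y = 4 − 554 = -550. Step 2 — v_5(-550) = 2 (factor: -550 = −(5^2 · 22); the sign does not affect v_p). Step 3 — |x − y|_5 = 5^{-2} = 1/25.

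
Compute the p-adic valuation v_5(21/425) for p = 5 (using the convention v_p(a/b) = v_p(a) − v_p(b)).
v_5(21/425) = -2

Factor powers of 5 from the numerator and denominator of the reduced fraction: 21 = 5^0 · 21 and 425 = 5^2 · 17. Apply v_p(a/b) = v_p(a) − v_p(b): v_5(21/425) = 0 − 2 = -2.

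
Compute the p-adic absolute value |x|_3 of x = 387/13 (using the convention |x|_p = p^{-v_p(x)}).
|387/13|_3 = 1/9

Step 1 — compute v_3(x) by factoring powers of 3 out of the numerator and denominator: v_3(387/13) = 2. Step 2 — apply |x|_p = p^{-v_p(x)} = 3^{-2} = 1/9.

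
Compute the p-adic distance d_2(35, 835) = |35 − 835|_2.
d_2(35, 835) = 1/32

Step 1 — x − y = 35 − 835 = -800. Step 2 — v_2(-800) = 5 (factor: -800 = −(2^5 · 25); the sign does not affect v_p). Step 3 — |x − y|_2 = 2^{-5} = 1/32.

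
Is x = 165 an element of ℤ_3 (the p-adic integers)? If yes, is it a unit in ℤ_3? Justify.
x ∈ ℤ_3 but not a unit; v_3(x) = 1 > 0

ℤ_3 = {x ∈ ℚ_3 : v_3(x) ≥ 0} and ℤ_3^× = {x ∈ ℤ_3 : v_3(x) = 0}. Here v_3(165) = v_3(num) − v_3(den) = 1; compare against these criteria.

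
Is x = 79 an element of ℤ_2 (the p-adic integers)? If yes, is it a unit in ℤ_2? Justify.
x ∈ ℤ_2^× (unit); v_2(x) = 0

ℤ_2 = {x ∈ ℚ_2 : v_2(x) ≥ 0} and ℤ_2^× = {x ∈ ℤ_2 : v_2(x) = 0}. Here v_2(79) = v_2(num) − v_2(den) = 0; compare against these criteria.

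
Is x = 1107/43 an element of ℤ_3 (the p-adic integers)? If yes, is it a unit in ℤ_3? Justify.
x ∈ ℤ_3 but not a unit; v_3(x) = 3 > 0

ℤ_3 = {x ∈ ℚ_3 : v_3(x) ≥ 0} and ℤ_3^× = {x ∈ ℤ_3 : v_3(x) = 0}. Here v_3(1107/43) = v_3(num) − v_3(den) = 3; compare against these criteria.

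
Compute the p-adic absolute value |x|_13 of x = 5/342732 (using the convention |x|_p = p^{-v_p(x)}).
|5/342732|_13 = 28561

Step 1 — compute v_13(x) by factoring powers of 13 out of the numerator and denominator: v_13(5/342732) = -4. Step 2 — apply |x|_p = p^{-v_p(x)} = 13^{4} = 28561.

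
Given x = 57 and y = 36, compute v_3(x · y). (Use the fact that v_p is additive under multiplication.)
v_3(2052) = 3

v_p(x) = 1 (factor: 57 = 3^1 · 19); v_p(y) = 2 (factor: 36 = 3^2 · 4). Additivity: v_p(xy) = v_p(x) + v_p(y) = 1 + 2 = 3. (Direct check: xy = 2052 = 3^3 · (76).)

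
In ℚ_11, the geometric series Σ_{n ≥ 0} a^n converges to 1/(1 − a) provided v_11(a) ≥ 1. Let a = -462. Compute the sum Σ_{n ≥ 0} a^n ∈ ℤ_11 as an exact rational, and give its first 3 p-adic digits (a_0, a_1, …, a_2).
Σ a^n = 1/(1 − a) = 1/463;  first 3 digits = (1, 2, 0)

v_11(a) = 1 ≥ 1, so the series converges in ℤ_11 to 1/(1 − a) = 1/(1 − (-462)) = 1/463. Expand this rational in ℤ_11: compute digits iteratively via d_i = x_i mod 11, x_{i+1} = (x_i − d_i)/11. The first 3 digits are (1, 2, 0).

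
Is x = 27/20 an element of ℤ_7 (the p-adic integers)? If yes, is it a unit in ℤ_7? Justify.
x ∈ ℤ_7^× (unit); v_7(x) = 0

ℤ_7 = {x ∈ ℚ_7 : v_7(x) ≥ 0} and ℤ_7^× = {x ∈ ℤ_7 : v_7(x) = 0}. Here v_7(27/20) = v_7(num) − v_7(den) = 0; compare against these criteria.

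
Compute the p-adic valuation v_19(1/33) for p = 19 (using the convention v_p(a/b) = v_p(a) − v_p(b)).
v_19(1/33) = 0

Factor powers of 19 from the numerator and denominator of the reduced fraction: 1 = 19^0 · 1 and 33 = 19^0 · 33. Apply v_p(a/b) = v_p(a) − v_p(b): v_19(1/33) = 0 − 0 = 0.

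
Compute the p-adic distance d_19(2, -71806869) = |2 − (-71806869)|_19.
d_19(2, -71806869) = 1/2476099

Step 1 — x − y = 2 − (-71806869) = 71806871. Step 2 — v_19(71806871) = 5 (factor: 71806871 = (19^5 · 29); the sign does not affect v_p). Step 3 — |x − y|_19 = 19^{-5} = 1/2476099.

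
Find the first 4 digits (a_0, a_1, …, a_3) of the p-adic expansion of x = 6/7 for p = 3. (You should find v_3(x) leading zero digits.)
(a_0, …, a_3) = (0, 2, 2, 0)

v_3(6/7) = 1, so a_0 = ... = a_0 = 0. Factor out: x = 3^1 · u with u = 2/7 a unit in ℤ_3. Expand u iteratively via a_{v+i} = u_i mod 3, u_{i+1} = (u_i − a_{v+i})/3:
  u_0 = 2/7;  a_1 = 2;  u_1 = (u_0 − 2)/3 = -4/7
  u_1 = -4/7;  a_2 = 2;  u_2 = (u_1 − 2)/3 = -6/7
  u_2 = -6/7;  a_3 = 0;  u_3 = (u_2 − 0)/3 = -2/7
Digits: (0, 2, 2, 0).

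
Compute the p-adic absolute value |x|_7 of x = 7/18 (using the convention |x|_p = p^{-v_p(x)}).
|7/18|_7 = 1/7

Step 1 — compute v_7(x) by factoring powers of 7 out of the numerator and denominator: v_7(7/18) = 1. Step 2 — apply |x|_p = p^{-v_p(x)} = 7^{-1} = 1/7.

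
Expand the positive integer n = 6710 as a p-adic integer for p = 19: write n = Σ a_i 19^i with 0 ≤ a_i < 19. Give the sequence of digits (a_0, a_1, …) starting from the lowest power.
(a_0, a_1, …) = (3, 11, 18)

Repeated division by 19 gives the digits low-to-high: 6710 = 3 + 11·19^1 + 18·19^2. Digit sequence: (3, 11, 18).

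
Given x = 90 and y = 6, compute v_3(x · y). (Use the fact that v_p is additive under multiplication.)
v_3(540) = 3

v_p(x) = 2 (factor: 90 = 3^2 · 10); v_p(y) = 1 (factor: 6 = 3^1 · 2). Additivity: v_p(xy) = v_p(x) + v_p(y) = 2 + 1 = 3. (Direct check: xy = 540 = 3^3 · (20).)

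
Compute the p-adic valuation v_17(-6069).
v_17(-6069) = 2

v_17(n) is the largest exponent k such that 17^k divides n. Factor out: -6069 = -17^2 · 21. (Sign doesn't affect v_p.) So v_17(-6069) = 2.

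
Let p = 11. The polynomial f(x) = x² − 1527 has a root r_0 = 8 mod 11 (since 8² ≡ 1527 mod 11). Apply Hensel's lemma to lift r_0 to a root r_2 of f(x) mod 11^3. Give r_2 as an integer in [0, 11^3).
r_2 = 1317 (mod 1331)

Hensel's recurrence: r_{i+1} = r_i − f(r_i)·(f′(r_i))^{-1} mod 11^{i+2}, with f′(x) = 2x. Iterate:
  r_0 = 8 (mod 11)
  r_1 = 107 (mod 121)
  r_2 = 1317 (mod 1331)
Final: r_2 = 1317, and one checks f(r_2) ≡ 0 mod 11^3.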